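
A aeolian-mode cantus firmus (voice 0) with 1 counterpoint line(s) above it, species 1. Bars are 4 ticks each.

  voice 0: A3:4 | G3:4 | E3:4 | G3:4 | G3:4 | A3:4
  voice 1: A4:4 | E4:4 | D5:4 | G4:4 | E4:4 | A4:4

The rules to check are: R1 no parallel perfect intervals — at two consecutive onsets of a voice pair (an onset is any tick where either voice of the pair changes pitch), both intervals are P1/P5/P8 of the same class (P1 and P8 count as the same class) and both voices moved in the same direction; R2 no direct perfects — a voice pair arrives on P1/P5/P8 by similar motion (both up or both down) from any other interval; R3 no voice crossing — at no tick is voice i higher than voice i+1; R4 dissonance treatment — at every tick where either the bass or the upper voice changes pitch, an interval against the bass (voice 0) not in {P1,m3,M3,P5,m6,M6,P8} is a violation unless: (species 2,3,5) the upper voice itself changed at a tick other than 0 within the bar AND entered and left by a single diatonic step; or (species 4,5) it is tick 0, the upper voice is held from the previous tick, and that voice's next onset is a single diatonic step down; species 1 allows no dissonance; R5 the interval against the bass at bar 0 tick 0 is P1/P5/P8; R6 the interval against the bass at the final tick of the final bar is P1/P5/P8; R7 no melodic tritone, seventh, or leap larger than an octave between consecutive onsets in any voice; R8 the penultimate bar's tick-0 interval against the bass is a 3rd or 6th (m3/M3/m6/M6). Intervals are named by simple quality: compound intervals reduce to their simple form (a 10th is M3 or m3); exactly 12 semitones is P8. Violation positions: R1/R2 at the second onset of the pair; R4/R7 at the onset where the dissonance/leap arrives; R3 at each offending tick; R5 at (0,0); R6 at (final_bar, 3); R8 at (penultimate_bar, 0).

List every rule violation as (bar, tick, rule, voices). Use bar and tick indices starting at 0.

bar 0: v0=A3 v1=A4 downbeat P8
bar 1: v0=G3 v1=E4 downbeat M6
bar 2: v0=E3 v1=D5 downbeat m7
bar 3: v0=G3 v1=G4 downbeat P8
bar 4: v0=G3 v1=E4 downbeat M6
bar 5: v0=A3 v1=A4 downbeat P8
  -> R4 @ bar 2 tick 0 v(0, 1): E3/D5 m7 untreated
  -> R7 @ bar 2 tick 0 v(1,): E4->D5 leap 10st
  -> R2 @ bar 5 tick 0 v(0, 1): G3/E4 M6 -> A3/A4 P8 similar

(2, 0, R4, (0, 1))
(2, 0, R7, (1,))
(5, 0, R2, (0, 1))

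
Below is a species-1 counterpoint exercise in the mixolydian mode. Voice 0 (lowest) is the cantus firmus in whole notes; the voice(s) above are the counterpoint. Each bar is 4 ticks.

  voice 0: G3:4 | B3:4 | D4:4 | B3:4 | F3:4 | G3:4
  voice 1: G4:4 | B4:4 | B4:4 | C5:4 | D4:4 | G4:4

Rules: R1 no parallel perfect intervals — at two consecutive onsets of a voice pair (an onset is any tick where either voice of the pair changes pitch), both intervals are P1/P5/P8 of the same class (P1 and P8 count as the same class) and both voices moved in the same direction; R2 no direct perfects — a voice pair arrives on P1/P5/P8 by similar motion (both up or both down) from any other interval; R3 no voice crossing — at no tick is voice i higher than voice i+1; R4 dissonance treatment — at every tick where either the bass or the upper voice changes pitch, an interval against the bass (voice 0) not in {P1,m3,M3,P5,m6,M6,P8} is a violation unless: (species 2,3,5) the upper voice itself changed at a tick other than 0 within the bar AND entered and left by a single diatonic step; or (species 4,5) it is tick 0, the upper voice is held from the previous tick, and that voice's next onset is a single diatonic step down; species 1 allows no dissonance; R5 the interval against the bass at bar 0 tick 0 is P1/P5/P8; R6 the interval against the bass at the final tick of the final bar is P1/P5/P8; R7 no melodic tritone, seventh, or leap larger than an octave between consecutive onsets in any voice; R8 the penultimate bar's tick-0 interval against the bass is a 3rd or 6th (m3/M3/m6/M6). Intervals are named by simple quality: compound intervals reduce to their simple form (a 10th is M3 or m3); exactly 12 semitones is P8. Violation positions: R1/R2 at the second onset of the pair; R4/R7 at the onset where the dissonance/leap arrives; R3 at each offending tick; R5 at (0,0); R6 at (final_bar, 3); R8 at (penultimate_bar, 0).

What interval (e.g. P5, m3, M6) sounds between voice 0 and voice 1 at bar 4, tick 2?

voice 0=F3 voice 1=D4 -> M6

M6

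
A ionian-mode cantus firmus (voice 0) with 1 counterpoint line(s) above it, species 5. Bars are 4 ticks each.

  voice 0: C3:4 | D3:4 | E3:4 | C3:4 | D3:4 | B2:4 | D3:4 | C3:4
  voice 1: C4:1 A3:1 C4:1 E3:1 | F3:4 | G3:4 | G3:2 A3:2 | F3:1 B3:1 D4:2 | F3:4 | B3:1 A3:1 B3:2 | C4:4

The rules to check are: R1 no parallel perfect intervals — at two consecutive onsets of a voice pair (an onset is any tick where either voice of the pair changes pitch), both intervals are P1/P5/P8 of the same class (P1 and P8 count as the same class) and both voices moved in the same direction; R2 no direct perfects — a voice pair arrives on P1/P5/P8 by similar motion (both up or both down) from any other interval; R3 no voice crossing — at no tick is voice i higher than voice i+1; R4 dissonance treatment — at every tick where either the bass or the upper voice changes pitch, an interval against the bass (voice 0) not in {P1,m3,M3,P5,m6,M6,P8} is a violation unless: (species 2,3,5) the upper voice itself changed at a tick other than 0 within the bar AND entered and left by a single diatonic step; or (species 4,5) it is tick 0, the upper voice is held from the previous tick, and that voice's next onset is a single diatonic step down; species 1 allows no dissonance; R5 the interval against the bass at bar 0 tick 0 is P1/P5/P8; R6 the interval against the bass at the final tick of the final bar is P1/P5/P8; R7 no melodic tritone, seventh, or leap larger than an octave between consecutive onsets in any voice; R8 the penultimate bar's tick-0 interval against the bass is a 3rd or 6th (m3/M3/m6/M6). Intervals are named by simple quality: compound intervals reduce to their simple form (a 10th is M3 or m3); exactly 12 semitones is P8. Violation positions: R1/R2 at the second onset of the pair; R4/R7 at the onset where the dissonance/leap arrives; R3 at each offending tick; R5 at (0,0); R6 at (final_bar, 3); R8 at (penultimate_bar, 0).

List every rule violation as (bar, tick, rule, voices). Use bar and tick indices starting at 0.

(4, 1, R7, (1,))
(5, 0, R4, (0, 1))
(6, 0, R7, (1,))

bar 0: v0=C3 v1=C4 downbeat P8
bar 1: v0=D3 v1=F3 downbeat m3
bar 2: v0=E3 v1=G3 downbeat m3
bar 3: v0=C3 v1=G3 downbeat P5
bar 4: v0=D3 v1=F3 downbeat m3
bar 5: v0=B2 v1=F3 downbeat TT
bar 6: v0=D3 v1=B3 downbeat M6
bar 7: v0=C3 v1=C4 downbeat P8
  -> R7 @ bar 4 tick 1 v(1,): F3->B3 leap 6st
  -> R4 @ bar 5 tick 0 v(0, 1): B2/F3 TT untreated
  -> R7 @ bar 6 tick 0 v(1,): F3->B3 leap 6st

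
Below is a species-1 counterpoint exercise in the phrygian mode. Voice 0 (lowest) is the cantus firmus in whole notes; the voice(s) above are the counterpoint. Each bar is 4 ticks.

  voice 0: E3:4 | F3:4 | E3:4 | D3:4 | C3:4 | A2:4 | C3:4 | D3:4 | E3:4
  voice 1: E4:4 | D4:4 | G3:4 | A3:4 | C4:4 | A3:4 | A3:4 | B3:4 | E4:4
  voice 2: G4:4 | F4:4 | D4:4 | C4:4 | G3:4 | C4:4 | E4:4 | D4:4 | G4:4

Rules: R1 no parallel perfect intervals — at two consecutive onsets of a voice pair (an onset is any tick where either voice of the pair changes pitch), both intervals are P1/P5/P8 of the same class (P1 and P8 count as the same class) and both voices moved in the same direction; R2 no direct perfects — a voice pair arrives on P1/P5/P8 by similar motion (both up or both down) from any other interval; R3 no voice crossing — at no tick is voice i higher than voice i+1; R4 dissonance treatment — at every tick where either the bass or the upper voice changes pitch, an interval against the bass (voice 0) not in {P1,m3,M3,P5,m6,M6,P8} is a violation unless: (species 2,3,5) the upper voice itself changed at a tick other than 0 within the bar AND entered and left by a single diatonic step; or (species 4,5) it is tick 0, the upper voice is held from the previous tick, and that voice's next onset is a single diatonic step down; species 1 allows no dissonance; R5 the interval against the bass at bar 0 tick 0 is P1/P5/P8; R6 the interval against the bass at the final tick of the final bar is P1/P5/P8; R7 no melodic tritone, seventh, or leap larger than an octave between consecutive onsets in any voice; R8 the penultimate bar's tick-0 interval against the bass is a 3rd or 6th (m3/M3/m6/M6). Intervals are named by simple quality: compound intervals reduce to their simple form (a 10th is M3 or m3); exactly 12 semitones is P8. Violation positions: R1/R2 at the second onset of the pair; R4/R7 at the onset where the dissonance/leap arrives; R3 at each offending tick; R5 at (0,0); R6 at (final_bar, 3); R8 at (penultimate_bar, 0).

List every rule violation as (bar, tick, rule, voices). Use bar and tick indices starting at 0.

bar 0: v0=E3 v1=E4 v2=G4 downbeat m3
bar 1: v0=F3 v1=D4 v2=F4 downbeat P8
bar 2: v0=E3 v1=G3 v2=D4 downbeat m7
bar 3: v0=D3 v1=A3 v2=C4 downbeat m7
bar 4: v0=C3 v1=C4 v2=G3 downbeat P5
bar 5: v0=A2 v1=A3 v2=C4 downbeat m3
bar 6: v0=C3 v1=A3 v2=E4 downbeat M3
bar 7: v0=D3 v1=B3 v2=D4 downbeat P8
bar 8: v0=E3 v1=E4 v2=G4 downbeat m3
  -> R5 @ bar 0 tick 0 v(0, 2): opens on m3
  -> R2 @ bar 2 tick 0 v(1, 2): D4/F4 m3 -> G3/D4 P5 similar
  -> R4 @ bar 2 tick 0 v(0, 2): E3/D4 m7 untreated
  -> R4 @ bar 3 tick 0 v(0, 2): D3/C4 m7 untreated
  -> R2 @ bar 4 tick 0 v(0, 2): D3/C4 m7 -> C3/G3 P5 similar
  -> R3 @ bar 4 tick 0 v(1, 2): C4 above G3
  -> R3 @ bar 4 tick 1 v(1, 2): C4 above G3
  -> R3 @ bar 4 tick 2 v(1, 2): C4 above G3
  -> R3 @ bar 4 tick 3 v(1, 2): C4 above G3
  -> R1 @ bar 5 tick 0 v(0, 1): C3/C4 P8 -> A2/A3 P8 similar
  -> R8 @ bar 7 tick 0 v(0, 2): penult P8 not 3rd/6th
  -> R2 @ bar 8 tick 0 v(0, 1): D3/B3 M6 -> E3/E4 P8 similar
  -> R6 @ bar 8 tick 3 v(0, 2): closes on m3

(0, 0, R5, (0, 2))
(2, 0, R2, (1, 2))
(2, 0, R4, (0, 2))
(3, 0, R4, (0, 2))
(4, 0, R2, (0, 2))
(4, 0, R3, (1, 2))
(4, 1, R3, (1, 2))
(4, 2, R3, (1, 2))
(4, 3, R3, (1, 2))
(5, 0, R1, (0, 1))
(7, 0, R8, (0, 2))
(8, 0, R2, (0, 1))
(8, 3, R6, (0, 2))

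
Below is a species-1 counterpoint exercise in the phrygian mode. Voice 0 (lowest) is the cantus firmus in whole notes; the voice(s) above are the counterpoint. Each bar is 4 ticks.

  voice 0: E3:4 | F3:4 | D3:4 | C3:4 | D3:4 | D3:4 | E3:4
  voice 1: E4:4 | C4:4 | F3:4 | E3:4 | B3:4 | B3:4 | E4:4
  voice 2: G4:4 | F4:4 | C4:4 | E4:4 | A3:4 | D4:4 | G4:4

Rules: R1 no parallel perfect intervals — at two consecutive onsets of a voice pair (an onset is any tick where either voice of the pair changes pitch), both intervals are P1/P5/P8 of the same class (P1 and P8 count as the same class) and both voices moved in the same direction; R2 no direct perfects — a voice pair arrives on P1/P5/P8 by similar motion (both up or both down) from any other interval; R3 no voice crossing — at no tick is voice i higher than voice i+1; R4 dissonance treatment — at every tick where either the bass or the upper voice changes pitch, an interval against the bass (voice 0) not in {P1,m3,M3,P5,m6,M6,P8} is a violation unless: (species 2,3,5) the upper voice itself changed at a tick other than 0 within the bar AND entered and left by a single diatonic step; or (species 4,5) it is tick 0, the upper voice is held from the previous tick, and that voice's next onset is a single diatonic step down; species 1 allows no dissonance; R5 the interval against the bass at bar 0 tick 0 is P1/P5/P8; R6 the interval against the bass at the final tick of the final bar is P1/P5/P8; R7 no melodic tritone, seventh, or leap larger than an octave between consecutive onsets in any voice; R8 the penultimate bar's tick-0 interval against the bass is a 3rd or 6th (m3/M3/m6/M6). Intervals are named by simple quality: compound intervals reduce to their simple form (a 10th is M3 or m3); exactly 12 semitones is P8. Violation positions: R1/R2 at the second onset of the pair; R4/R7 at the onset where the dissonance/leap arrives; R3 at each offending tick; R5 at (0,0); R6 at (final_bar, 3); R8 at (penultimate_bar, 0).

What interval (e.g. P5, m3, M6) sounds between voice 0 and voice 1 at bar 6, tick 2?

P8

voice 0=E3 voice 1=E4 -> P8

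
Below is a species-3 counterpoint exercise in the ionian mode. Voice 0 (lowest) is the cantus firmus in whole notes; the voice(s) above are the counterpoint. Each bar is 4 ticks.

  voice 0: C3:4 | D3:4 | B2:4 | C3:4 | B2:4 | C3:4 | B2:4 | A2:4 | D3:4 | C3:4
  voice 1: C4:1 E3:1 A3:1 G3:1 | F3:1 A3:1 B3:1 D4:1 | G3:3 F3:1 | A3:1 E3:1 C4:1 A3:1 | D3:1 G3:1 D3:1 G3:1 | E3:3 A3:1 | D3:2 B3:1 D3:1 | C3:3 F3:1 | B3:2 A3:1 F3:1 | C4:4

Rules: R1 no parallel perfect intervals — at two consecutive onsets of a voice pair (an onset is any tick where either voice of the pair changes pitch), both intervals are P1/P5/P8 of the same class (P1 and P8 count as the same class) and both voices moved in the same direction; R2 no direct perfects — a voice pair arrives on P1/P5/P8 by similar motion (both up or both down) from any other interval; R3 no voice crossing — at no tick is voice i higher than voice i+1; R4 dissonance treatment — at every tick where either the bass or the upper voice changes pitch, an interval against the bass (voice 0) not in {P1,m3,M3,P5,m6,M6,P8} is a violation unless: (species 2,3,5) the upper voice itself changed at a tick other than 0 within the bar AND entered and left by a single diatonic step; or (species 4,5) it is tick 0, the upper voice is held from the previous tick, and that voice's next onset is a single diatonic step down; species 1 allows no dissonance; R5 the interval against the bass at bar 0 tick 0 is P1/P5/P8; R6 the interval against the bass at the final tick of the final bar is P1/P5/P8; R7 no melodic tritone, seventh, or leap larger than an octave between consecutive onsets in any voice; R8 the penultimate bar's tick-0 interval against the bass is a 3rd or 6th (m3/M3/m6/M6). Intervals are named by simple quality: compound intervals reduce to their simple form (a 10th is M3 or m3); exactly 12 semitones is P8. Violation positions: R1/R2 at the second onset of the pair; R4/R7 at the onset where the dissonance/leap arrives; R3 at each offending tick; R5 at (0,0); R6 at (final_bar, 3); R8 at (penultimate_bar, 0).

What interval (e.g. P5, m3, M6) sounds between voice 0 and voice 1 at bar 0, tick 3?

voice 0=C3 voice 1=G3 -> P5

P5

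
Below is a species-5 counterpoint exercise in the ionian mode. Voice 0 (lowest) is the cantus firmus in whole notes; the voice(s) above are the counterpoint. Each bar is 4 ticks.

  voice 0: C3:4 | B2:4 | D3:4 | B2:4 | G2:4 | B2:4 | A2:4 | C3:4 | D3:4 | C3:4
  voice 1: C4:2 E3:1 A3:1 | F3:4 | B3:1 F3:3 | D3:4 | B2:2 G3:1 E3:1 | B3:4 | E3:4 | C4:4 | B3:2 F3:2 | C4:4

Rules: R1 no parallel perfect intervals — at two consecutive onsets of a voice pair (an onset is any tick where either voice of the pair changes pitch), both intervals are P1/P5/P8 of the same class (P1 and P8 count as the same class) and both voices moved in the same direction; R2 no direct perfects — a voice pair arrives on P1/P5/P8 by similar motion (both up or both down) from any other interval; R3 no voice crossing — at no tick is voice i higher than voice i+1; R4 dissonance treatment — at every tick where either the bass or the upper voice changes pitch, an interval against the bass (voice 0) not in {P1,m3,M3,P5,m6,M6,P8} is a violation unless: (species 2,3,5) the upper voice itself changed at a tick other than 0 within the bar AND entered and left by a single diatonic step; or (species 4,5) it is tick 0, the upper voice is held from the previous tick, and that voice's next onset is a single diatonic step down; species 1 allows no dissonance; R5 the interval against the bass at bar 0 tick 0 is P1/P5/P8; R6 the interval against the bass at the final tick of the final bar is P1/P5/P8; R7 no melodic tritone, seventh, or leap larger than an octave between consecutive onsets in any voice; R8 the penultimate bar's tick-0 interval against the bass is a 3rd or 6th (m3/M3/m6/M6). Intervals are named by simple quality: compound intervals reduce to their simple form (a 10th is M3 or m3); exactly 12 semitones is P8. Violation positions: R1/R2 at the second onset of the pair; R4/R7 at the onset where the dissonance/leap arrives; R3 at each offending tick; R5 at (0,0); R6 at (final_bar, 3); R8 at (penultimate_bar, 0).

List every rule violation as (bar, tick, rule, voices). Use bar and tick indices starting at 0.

bar 0: v0=C3 v1=C4 downbeat P8
bar 1: v0=B2 v1=F3 downbeat TT
bar 2: v0=D3 v1=B3 downbeat M6
bar 3: v0=B2 v1=D3 downbeat m3
bar 4: v0=G2 v1=B2 downbeat M3
bar 5: v0=B2 v1=B3 downbeat P8
bar 6: v0=A2 v1=E3 downbeat P5
bar 7: v0=C3 v1=C4 downbeat P8
bar 8: v0=D3 v1=B3 downbeat M6
bar 9: v0=C3 v1=C4 downbeat P8
  -> R4 @ bar 1 tick 0 v(0, 1): B2/F3 TT untreated
  -> R7 @ bar 2 tick 0 v(1,): F3->B3 leap 6st
  -> R7 @ bar 2 tick 1 v(1,): B3->F3 leap 6st
  -> R2 @ bar 5 tick 0 v(0, 1): G2/E3 M6 -> B2/B3 P8 similar
  -> R2 @ bar 6 tick 0 v(0, 1): B2/B3 P8 -> A2/E3 P5 similar
  -> R2 @ bar 7 tick 0 v(0, 1): A2/E3 P5 -> C3/C4 P8 similar
  -> R7 @ bar 8 tick 2 v(1,): B3->F3 leap 6st

(1, 0, R4, (0, 1))
(2, 0, R7, (1,))
(2, 1, R7, (1,))
(5, 0, R2, (0, 1))
(6, 0, R2, (0, 1))
(7, 0, R2, (0, 1))
(8, 2, R7, (1,))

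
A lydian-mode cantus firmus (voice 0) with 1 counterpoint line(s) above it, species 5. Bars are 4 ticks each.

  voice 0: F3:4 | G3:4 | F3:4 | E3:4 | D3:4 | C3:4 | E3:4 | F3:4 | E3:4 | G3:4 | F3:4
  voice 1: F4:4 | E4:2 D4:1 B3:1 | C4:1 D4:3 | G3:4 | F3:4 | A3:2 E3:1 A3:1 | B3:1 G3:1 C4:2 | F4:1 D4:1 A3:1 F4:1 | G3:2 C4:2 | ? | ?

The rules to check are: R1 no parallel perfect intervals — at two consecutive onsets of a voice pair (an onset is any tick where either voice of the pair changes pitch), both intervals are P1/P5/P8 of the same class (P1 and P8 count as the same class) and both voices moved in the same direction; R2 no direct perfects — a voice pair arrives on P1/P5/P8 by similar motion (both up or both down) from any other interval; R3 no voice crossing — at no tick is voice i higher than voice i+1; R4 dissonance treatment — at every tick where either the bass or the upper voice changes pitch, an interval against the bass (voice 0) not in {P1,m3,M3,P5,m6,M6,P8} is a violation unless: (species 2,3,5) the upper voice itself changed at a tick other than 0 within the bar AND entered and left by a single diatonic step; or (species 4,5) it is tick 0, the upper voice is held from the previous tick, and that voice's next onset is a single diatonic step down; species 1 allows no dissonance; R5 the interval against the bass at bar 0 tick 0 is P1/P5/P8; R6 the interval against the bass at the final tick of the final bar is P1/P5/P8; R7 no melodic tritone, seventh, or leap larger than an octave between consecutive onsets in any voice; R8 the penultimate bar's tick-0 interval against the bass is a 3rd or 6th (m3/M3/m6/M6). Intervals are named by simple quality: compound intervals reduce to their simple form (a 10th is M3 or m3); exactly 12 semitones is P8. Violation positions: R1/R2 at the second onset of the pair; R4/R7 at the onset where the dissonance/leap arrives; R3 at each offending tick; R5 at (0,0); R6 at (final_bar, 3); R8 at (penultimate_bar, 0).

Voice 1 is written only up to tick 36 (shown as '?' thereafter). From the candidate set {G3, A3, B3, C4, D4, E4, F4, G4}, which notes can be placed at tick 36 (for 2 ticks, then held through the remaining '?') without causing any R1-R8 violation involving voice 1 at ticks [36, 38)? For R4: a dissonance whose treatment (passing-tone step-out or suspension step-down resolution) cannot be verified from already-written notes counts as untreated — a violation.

G3: violates R8
A3: violates R4,R8
B3: legal
C4: violates R4,R8
D4: violates R2,R8
E4: legal
F4: violates R4,R8
G4: violates R2,R8

{B3, E4}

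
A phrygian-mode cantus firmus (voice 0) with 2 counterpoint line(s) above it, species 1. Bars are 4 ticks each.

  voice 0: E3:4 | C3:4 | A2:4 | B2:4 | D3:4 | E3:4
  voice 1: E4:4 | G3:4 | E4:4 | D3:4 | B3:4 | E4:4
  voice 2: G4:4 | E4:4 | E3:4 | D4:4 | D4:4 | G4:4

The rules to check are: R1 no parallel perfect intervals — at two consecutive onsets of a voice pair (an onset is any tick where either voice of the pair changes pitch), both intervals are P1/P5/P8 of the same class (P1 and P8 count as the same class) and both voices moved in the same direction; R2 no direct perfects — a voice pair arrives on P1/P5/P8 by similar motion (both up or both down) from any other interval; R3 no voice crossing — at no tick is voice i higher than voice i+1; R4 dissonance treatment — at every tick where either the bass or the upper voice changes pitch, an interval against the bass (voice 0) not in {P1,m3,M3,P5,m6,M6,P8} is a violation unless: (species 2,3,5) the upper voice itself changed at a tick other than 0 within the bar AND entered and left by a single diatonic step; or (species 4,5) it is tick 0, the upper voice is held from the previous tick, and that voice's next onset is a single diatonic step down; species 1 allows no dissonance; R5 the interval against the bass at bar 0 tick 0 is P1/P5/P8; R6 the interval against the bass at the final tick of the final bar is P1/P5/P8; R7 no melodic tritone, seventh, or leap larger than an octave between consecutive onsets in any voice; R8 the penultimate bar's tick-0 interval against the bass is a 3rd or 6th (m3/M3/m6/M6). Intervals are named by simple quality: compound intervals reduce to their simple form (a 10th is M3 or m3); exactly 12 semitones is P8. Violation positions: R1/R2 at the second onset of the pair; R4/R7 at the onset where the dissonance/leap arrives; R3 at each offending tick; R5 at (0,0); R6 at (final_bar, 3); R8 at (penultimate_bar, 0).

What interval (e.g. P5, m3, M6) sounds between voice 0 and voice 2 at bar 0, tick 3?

voice 0=E3 voice 2=G4 -> m3

m3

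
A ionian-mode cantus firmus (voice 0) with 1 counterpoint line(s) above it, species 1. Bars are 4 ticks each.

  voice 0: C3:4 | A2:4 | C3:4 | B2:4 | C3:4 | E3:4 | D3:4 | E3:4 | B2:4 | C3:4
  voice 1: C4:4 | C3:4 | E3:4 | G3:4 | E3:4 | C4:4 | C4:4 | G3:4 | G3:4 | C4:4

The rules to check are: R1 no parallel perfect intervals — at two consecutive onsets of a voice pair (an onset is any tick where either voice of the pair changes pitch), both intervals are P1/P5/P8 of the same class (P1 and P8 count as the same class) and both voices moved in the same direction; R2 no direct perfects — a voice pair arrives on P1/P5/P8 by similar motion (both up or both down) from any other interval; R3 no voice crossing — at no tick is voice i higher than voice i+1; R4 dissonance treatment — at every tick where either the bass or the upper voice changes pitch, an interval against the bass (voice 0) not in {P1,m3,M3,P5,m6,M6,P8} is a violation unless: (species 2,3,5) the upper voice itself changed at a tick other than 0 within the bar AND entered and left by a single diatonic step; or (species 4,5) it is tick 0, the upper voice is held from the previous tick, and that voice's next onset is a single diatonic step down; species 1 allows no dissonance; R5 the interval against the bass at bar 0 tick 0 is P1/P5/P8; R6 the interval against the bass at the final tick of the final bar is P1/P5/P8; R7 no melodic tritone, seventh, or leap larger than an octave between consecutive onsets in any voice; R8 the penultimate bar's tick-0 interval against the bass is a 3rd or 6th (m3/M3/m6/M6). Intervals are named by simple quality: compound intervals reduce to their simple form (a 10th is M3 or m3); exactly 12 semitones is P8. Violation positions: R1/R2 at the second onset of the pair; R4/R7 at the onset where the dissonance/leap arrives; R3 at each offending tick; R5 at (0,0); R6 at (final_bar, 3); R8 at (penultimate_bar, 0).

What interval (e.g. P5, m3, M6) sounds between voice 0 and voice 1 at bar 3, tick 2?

voice 0=B2 voice 1=G3 -> m6

m6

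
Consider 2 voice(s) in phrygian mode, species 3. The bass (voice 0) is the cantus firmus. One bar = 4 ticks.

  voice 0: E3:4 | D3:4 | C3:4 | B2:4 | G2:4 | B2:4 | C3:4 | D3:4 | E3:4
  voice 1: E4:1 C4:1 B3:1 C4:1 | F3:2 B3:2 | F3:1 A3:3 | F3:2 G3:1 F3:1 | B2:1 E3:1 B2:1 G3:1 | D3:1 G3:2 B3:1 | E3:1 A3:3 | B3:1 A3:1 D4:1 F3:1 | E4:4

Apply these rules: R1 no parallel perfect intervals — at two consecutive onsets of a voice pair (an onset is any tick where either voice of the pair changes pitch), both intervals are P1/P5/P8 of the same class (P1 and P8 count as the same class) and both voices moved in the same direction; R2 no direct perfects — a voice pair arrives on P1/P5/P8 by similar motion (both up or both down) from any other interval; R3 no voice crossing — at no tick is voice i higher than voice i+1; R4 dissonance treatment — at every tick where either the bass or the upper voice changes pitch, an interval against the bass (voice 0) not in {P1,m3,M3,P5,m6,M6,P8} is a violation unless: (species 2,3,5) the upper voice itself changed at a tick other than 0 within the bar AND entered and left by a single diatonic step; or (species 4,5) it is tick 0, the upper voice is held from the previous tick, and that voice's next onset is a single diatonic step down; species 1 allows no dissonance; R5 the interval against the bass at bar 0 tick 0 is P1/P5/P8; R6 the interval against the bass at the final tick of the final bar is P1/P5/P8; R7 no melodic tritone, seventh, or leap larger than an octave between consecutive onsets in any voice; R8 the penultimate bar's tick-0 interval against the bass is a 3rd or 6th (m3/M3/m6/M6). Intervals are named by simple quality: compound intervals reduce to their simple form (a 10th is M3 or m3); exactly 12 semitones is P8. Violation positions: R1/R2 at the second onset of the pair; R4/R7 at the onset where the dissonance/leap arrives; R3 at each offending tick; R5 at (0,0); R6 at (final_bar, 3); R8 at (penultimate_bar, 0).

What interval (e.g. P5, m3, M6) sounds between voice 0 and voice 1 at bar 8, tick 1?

voice 0=E3 voice 1=E4 -> P8

P8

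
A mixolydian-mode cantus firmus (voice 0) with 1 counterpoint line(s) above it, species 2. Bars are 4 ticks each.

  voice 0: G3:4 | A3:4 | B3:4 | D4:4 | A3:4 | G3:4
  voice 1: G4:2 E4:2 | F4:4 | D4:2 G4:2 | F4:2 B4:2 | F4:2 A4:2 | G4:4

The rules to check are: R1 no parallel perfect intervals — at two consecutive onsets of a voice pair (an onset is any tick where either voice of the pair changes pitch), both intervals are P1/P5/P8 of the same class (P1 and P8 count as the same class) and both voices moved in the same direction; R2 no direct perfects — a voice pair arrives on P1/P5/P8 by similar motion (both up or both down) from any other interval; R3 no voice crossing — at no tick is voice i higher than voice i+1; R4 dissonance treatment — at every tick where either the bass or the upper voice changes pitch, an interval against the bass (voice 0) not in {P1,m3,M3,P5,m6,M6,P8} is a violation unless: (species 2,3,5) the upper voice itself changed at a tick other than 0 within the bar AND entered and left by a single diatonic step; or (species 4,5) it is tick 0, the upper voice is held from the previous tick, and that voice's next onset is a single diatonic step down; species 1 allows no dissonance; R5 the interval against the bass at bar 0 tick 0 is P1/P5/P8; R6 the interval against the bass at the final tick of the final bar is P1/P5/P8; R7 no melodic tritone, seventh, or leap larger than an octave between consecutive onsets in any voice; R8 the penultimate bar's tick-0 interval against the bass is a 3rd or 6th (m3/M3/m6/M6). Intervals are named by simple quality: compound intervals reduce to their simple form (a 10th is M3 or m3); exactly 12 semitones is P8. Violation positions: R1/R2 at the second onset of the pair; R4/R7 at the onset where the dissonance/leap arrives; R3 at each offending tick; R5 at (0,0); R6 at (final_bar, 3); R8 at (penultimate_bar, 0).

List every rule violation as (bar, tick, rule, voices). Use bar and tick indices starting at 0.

bar 0: v0=G3 v1=G4 downbeat P8
bar 1: v0=A3 v1=F4 downbeat m6
bar 2: v0=B3 v1=D4 downbeat m3
bar 3: v0=D4 v1=F4 downbeat m3
bar 4: v0=A3 v1=F4 downbeat m6
bar 5: v0=G3 v1=G4 downbeat P8
  -> R7 @ bar 3 tick 2 v(1,): F4->B4 leap 6st
  -> R7 @ bar 4 tick 0 v(1,): B4->F4 leap 6st
  -> R1 @ bar 5 tick 0 v(0, 1): A3/A4 P8 -> G3/G4 P8 similar

(3, 2, R7, (1,))
(4, 0, R7, (1,))
(5, 0, R1, (0, 1))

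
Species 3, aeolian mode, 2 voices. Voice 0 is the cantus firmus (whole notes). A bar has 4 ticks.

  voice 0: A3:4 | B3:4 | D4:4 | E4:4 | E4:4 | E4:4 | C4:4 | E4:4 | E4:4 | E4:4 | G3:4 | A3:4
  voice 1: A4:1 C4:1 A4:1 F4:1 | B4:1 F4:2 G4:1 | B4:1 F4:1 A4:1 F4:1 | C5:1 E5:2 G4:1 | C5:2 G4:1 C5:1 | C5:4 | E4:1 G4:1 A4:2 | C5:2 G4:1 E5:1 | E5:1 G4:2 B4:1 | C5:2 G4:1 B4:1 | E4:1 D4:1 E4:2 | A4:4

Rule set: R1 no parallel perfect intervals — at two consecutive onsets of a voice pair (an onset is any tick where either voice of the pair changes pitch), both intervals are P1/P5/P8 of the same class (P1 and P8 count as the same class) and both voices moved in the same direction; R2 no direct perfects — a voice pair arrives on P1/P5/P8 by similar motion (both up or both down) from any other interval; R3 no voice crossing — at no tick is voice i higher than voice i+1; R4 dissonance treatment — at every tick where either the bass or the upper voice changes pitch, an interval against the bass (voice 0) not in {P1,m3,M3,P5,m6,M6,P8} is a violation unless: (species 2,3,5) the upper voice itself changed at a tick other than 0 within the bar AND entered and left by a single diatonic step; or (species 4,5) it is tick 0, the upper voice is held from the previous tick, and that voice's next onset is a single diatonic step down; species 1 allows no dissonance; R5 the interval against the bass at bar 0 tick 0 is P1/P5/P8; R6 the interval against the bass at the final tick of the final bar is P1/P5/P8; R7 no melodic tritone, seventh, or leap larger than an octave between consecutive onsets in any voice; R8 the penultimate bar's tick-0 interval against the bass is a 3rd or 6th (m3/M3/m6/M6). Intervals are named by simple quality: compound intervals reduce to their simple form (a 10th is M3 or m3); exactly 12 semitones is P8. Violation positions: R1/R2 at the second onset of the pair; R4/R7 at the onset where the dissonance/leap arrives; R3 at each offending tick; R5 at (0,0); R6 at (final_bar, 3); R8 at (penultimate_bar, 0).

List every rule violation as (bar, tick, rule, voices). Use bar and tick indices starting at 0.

(1, 0, R2, (0, 1))
(1, 0, R7, (1,))
(1, 1, R4, (0, 1))
(1, 1, R7, (1,))
(2, 1, R7, (1,))
(11, 0, R2, (0, 1))

bar 0: v0=A3 v1=A4 downbeat P8
bar 1: v0=B3 v1=B4 downbeat P8
bar 2: v0=D4 v1=B4 downbeat M6
bar 3: v0=E4 v1=C5 downbeat m6
bar 4: v0=E4 v1=C5 downbeat m6
bar 5: v0=E4 v1=C5 downbeat m6
bar 6: v0=C4 v1=E4 downbeat M3
bar 7: v0=E4 v1=C5 downbeat m6
bar 8: v0=E4 v1=E5 downbeat P8
bar 9: v0=E4 v1=C5 downbeat m6
bar 10: v0=G3 v1=E4 downbeat M6
bar 11: v0=A3 v1=A4 downbeat P8
  -> R2 @ bar 1 tick 0 v(0, 1): A3/F4 m6 -> B3/B4 P8 similar
  -> R7 @ bar 1 tick 0 v(1,): F4->B4 leap 6st
  -> R4 @ bar 1 tick 1 v(0, 1): B3/F4 TT untreated
  -> R7 @ bar 1 tick 1 v(1,): B4->F4 leap 6st
  -> R7 @ bar 2 tick 1 v(1,): B4->F4 leap 6st
  -> R2 @ bar 11 tick 0 v(0, 1): G3/E4 M6 -> A3/A4 P8 similar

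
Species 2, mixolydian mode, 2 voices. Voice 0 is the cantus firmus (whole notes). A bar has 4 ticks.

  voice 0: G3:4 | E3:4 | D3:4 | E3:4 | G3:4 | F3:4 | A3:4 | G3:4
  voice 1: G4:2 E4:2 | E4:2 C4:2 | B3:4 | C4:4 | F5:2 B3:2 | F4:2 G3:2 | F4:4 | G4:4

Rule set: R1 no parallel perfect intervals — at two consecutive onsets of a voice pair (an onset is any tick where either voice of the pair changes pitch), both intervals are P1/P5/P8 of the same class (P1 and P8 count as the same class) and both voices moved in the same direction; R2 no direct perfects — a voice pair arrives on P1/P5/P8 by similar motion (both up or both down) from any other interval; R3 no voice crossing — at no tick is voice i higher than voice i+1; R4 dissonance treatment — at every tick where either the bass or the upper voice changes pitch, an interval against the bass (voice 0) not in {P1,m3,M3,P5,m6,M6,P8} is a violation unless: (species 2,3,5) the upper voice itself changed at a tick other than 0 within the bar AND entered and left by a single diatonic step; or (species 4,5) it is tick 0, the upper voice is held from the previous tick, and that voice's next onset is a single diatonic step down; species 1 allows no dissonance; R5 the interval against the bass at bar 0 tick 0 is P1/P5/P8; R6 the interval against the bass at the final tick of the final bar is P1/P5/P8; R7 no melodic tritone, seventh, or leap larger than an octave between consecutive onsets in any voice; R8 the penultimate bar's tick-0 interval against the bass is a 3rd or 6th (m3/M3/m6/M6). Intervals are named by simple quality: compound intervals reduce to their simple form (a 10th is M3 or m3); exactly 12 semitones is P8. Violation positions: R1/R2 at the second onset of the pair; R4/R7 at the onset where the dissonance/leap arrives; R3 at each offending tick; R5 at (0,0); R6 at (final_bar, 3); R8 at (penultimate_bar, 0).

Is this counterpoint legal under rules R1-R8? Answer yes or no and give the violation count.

No (7 violations)

bar 0: v0=G3 v1=G4 (P8)
bar 1: v0=E3 v1=E4 (P8)
bar 2: v0=D3 v1=B3 (M6)
bar 3: v0=E3 v1=C4 (m6)
bar 4: v0=G3 v1=F5 (m7)
bar 5: v0=F3 v1=F4 (P8)
bar 6: v0=A3 v1=F4 (m6)
bar 7: v0=G3 v1=G4 (P8)
  R4 @ bar4.0: G3/F5 m7 untreated
  R7 @ bar4.0: C4->F5 leap 17st
  R7 @ bar4.2: F5->B3 leap 18st
  R7 @ bar5.0: B3->F4 leap 6st
  R4 @ bar5.2: F3/G3 M2 untreated
  R7 @ bar5.2: F4->G3 leap 10st
  R7 @ bar6.0: G3->F4 leap 10st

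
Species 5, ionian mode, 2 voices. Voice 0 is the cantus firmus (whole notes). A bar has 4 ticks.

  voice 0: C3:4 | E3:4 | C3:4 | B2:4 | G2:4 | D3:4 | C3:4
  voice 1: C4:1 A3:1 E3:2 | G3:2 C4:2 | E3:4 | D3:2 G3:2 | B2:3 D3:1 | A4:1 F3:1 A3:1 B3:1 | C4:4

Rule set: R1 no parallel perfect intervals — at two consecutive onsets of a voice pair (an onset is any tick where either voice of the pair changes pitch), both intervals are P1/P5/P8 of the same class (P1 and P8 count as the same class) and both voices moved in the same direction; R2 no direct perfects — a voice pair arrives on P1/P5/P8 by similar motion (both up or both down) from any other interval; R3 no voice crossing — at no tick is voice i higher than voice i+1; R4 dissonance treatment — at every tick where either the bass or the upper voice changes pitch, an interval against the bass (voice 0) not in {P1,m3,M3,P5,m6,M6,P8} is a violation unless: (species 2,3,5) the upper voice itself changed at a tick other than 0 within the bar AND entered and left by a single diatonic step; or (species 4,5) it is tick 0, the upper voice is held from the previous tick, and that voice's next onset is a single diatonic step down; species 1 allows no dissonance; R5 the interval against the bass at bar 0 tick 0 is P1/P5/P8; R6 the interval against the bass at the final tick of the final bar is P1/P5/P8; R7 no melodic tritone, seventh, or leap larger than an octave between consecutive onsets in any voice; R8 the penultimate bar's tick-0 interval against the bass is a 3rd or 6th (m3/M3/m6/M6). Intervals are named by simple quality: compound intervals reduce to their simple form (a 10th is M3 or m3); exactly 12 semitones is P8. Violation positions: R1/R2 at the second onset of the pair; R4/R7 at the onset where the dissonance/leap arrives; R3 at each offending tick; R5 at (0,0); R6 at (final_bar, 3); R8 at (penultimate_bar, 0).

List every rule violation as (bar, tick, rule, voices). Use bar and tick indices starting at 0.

bar 0: v0=C3 v1=C4 downbeat P8
bar 1: v0=E3 v1=G3 downbeat m3
bar 2: v0=C3 v1=E3 downbeat M3
bar 3: v0=B2 v1=D3 downbeat m3
bar 4: v0=G2 v1=B2 downbeat M3
bar 5: v0=D3 v1=A4 downbeat P5
bar 6: v0=C3 v1=C4 downbeat P8
  -> R1 @ bar 5 tick 0 v(0, 1): G2/D3 P5 -> D3/A4 P5 similar
  -> R7 @ bar 5 tick 0 v(1,): D3->A4 leap 19st
  -> R8 @ bar 5 tick 0 v(0, 1): penult P5 not 3rd/6th
  -> R7 @ bar 5 tick 1 v(1,): A4->F3 leap 16st

(5, 0, R1, (0, 1))
(5, 0, R7, (1,))
(5, 0, R8, (0, 1))
(5, 1, R7, (1,))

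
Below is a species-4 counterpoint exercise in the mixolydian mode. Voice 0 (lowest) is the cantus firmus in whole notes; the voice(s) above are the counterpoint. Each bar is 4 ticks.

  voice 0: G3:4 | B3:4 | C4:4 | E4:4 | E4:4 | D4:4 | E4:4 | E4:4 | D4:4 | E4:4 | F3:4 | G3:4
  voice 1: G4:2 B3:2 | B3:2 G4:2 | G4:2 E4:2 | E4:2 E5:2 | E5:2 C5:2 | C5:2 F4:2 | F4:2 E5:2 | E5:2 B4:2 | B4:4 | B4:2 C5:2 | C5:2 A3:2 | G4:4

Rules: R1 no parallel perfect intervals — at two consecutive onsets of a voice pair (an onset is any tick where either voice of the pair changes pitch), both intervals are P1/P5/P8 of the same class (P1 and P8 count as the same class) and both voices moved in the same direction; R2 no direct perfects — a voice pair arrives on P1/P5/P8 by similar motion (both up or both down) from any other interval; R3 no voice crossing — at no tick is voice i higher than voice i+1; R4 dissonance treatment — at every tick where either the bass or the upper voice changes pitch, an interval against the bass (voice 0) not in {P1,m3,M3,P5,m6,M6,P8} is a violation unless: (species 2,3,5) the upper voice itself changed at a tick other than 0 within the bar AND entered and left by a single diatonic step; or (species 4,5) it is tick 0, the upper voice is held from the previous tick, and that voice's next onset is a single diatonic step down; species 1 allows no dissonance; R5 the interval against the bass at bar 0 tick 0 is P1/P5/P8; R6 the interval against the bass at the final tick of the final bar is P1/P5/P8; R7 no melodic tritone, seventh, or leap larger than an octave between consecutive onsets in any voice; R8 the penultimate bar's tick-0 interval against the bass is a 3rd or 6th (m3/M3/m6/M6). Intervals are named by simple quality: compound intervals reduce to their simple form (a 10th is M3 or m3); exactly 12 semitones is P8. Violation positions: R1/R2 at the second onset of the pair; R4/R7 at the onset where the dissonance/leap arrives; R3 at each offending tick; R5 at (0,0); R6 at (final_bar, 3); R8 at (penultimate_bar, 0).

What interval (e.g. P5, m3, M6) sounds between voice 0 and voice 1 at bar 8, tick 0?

M6

voice 0=D4 voice 1=B4 -> M6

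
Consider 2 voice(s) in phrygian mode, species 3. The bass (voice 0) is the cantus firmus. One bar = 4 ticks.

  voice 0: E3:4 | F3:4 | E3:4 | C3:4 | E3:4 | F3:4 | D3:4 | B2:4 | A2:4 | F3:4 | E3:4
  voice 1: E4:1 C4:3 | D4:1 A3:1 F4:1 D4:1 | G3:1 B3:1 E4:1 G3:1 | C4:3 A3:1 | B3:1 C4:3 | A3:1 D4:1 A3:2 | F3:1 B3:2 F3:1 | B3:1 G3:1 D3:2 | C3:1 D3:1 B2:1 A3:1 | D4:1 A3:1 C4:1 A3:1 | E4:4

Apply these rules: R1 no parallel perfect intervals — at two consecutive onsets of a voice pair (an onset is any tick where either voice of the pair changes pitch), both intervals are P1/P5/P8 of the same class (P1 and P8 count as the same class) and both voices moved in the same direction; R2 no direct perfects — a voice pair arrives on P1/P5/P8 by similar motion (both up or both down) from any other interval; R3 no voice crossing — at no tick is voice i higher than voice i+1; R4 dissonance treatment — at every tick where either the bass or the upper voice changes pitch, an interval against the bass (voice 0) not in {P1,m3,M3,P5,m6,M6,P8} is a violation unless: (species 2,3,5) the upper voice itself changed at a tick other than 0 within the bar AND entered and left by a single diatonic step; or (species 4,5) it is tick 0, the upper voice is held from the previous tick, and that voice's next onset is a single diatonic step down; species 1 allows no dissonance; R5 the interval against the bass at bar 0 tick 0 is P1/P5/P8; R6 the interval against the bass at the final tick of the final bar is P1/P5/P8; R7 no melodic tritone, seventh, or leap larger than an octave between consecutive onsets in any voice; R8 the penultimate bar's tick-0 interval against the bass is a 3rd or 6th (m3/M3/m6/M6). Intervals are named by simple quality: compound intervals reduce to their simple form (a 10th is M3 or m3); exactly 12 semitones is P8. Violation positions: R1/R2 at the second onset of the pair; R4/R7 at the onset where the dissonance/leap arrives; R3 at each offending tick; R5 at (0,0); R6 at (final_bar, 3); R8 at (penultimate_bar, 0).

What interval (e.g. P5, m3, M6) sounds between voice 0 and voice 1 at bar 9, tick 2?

voice 0=F3 voice 1=C4 -> P5

P5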